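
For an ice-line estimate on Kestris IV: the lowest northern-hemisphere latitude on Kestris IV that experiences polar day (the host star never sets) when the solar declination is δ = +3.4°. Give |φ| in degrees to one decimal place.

Polar day requires cos H₀ = −tan φ tan δ ≤ −1, i.e. tan φ tan δ ≥ 1.
The boundary is |tan φ| · |tan δ| = 1, so |φ| = 90° − |δ| = 90° − 3.4° = 86.6° in the northern hemisphere.

|φ| = 86.6°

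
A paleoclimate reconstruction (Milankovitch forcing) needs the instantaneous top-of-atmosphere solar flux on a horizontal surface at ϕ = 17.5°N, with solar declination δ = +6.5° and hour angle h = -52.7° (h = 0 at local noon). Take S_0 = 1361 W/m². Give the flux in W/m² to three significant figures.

cos θ_z = sin ϕ sin δ + cos ϕ cos δ cos h = 0.034041 + 0.574226 = 0.608267.
Flux = S_0 · cos θ_z = 1361 × 0.608267 = 827.9 W/m².

828 W/m²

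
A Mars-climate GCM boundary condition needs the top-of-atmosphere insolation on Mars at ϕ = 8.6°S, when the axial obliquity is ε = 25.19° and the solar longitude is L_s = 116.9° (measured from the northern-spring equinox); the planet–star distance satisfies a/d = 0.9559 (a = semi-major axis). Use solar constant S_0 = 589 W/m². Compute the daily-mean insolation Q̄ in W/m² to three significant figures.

Solar declination: sin δ = sin ε · sin L_s = sin 25.19° × sin 116.9° = 0.37957, so δ = +22.307°.
cos h₀ = −tan(-8.6°) tan(+22.307°) = 0.0620, h₀ = 1.5087 rad.
Bracket: h₀ sin ϕ sin δ + cos ϕ cos δ sin h₀ = 1.5087×-0.14954×0.37957 + 0.98876×0.92516×0.99807 = -0.085635 + 0.912996 = 0.827361.
Inverse-square distance factor (a/d)² = 0.9559² = 0.913745.
Q̄ = (S_0/π) × 0.913745 × [bracket] = (589/π) × 0.913745 × 0.827361 = 141.7 W/m².

Q̄ ≈ 142 W/m²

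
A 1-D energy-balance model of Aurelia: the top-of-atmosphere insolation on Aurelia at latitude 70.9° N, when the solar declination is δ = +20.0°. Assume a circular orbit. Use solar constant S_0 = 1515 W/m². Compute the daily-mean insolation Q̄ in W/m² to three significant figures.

Q̄ ≈ 490 W/m²

cos h₀ = −tan(+70.9°) tan(+20.000°) = -1.0511 ≤ −1 ⇒ polar day, h₀ = π.
Bracket: h₀ sin ϕ sin δ + cos ϕ cos δ sin h₀ = 3.1416×0.94495×0.34202 + 0.32722×0.93969×0.00000 = 1.015339 + 0.000000 = 1.015339.
Q̄ = (S_0/π) × [bracket] = (1515/π) × 1.015339 = 489.6 W/m².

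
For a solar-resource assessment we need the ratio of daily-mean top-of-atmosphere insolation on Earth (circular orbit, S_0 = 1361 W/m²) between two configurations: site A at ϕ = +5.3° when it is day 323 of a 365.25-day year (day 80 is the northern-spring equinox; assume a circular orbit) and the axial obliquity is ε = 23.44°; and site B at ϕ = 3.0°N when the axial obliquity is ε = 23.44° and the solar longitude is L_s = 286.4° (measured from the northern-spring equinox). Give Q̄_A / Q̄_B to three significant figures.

— Configuration A (ϕ=+5.3°):
Solar longitude: L_s = 360° × (323 − 80)/365.25 = 239.507°.
sin δ = sin 23.44° × sin 239.507° = -0.34277, so δ = -20.046°.
cos h₀ = −tan(+5.3°) tan(-20.046°) = 0.0338, h₀ = 1.5369 rad.
Bracket: h₀ sin ϕ sin δ + cos ϕ cos δ sin h₀ = 1.5369×0.09237×-0.34277 + 0.99572×0.93942×0.99943 = -0.048661 + 0.934866 = 0.886205.
Q̄ = (S_0/π) × [bracket] = (1361/π) × 0.886205 = 383.92 W/m².
— Configuration B (ϕ=+3.0°):
Solar declination: sin δ = sin ε · sin L_s = sin 23.44° × sin 286.4° = -0.38160, so δ = -22.433°.
cos h₀ = −tan(+3.0°) tan(-22.433°) = 0.0216, h₀ = 1.5492 rad.
Bracket: h₀ sin ϕ sin δ + cos ϕ cos δ sin h₀ = 1.5492×0.05234×-0.38160 + 0.99863×0.92433×0.99977 = -0.030942 + 0.922851 = 0.891909.
Q̄ = (S_0/π) × [bracket] = (1361/π) × 0.891909 = 386.39 W/m².
Ratio Q̄_A / Q̄_B = 383.92 / 386.39 = 0.9936.

Q̄_A / Q̄_B ≈ 0.994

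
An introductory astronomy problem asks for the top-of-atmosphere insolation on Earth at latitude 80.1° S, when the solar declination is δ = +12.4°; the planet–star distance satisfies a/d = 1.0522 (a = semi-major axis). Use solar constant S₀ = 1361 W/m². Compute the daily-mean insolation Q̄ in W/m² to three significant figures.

Q̄ ≈ 0.00 W/m²

cos H₀ = −tan(-80.1°) tan(+12.400°) = 1.2598 ≥ 1 ⇒ polar night, H₀ = 0 and Q̄ = 0.
Inverse-square distance factor (a/d)² = 1.0522² = 1.107125.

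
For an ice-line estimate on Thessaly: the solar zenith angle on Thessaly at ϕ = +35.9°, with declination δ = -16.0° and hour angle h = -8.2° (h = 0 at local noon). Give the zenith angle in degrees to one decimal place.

cos θ_z = sin ϕ sin δ + cos ϕ cos δ cos h = -0.161626 + 0.770701 = 0.609075.
θ_z = arccos(0.609075) = 52.5°.

θ_z = 52.5°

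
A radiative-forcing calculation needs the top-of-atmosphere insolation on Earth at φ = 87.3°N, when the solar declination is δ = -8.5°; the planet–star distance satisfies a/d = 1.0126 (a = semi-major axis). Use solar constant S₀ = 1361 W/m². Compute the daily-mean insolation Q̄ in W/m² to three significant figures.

cos H₀ = −tan(+87.3°) tan(-8.500°) = 3.1691 ≥ 1 ⇒ polar night, H₀ = 0 and Q̄ = 0.
Inverse-square distance factor (a/d)² = 1.0126² = 1.025359.

Q̄ ≈ 0.00 W/m²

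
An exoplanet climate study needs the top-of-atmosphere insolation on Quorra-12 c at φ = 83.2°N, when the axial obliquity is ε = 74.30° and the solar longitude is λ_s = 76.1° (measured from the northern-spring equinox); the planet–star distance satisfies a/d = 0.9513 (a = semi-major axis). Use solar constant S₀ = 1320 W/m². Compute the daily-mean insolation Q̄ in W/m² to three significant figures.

Solar declination: sin δ = sin ε · sin λ_s = sin 74.30° × sin 76.1° = 0.93450, so δ = +69.148°.
cos H₀ = −tan(+83.2°) tan(+69.148°) = -22.0163 ≤ −1 ⇒ polar day, H₀ = π.
Bracket: H₀ sin φ sin δ + cos φ cos δ sin H₀ = 3.1416×0.99297×0.93450 + 0.11840×0.35596×0.00000 = 2.915186 + 0.000000 = 2.915186.
Inverse-square distance factor (a/d)² = 0.9513² = 0.904972.
Q̄ = (S₀/π) × 0.904972 × [bracket] = (1320/π) × 0.904972 × 2.915186 = 1108 W/m².

Q̄ ≈ 1.11e+03 W/m²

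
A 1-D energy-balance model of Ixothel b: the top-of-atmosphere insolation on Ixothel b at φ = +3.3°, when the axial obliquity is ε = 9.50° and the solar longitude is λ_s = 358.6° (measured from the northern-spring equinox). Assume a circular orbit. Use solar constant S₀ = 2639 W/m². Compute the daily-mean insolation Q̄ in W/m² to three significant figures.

Solar declination: sin δ = sin ε · sin λ_s = sin 9.50° × sin 358.6° = -0.00403, so δ = -0.231°.
cos H₀ = −tan(+3.3°) tan(-0.231°) = 0.0002, H₀ = 1.5706 rad.
Bracket: H₀ sin φ sin δ + cos φ cos δ sin H₀ = 1.5706×0.05756×-0.00403 + 0.99834×0.99999×1.00000 = -0.000364 + 0.998330 = 0.997966.
Q̄ = (S₀/π) × [bracket] = (2639/π) × 0.997966 = 838.3 W/m².

Q̄ ≈ 838 W/m²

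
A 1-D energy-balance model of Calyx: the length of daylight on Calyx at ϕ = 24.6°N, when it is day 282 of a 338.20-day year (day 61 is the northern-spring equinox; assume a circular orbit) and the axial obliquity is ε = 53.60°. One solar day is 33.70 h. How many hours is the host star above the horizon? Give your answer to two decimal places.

12.39 h

Solar longitude: L_s = 360° × (282 − 61)/338.20 = 235.245°.
sin δ = sin 53.60° × sin 235.245° = -0.66130, so δ = -41.399°.
cos h₀ = −tan ϕ · tan δ = −tan(+24.6°) × tan(-41.399°) = 0.4036, so h₀ = 1.1553 rad = 66.19°.
Daylight = 2h₀/(2π) × 33.70 h = (1.1553/π) × 33.70 = 12.39 h.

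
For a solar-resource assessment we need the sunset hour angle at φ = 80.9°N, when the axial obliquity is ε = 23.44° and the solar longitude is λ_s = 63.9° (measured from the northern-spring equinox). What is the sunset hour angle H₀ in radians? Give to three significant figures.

Solar declination: sin δ = sin ε · sin λ_s = sin 23.44° × sin 63.9° = 0.35723, so δ = +20.930°.
Sunrise equation: cos H₀ = −tan φ · tan δ = -2.3878 ≤ −1, so the Sun never sets (polar day) and H₀ = π.

H₀ = 3.14 rad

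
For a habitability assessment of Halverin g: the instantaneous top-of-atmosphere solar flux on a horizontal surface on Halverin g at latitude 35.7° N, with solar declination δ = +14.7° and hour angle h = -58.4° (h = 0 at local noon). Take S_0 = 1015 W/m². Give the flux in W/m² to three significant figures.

cos θ_z = sin ϕ sin δ + cos ϕ cos δ cos h = 0.148078 + 0.411592 = 0.559670.
Flux = S_0 · cos θ_z = 1015 × 0.559670 = 568.1 W/m².

568 W/m²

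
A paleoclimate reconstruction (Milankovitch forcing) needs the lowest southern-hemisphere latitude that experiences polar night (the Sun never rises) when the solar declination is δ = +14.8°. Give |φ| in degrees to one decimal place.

Polar night requires cos H₀ = −tan φ tan δ ≥ 1, i.e. tan φ tan δ ≤ −1.
The boundary is |tan φ| · |tan δ| = 1, so |φ| = 90° − |δ| = 90° − 14.8° = 75.2° in the southern hemisphere.

|φ| = 75.2°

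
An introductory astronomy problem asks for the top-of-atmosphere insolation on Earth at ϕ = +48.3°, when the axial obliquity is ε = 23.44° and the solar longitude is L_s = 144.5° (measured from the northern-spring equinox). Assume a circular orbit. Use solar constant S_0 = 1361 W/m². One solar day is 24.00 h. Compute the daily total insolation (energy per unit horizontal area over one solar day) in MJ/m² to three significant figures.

35.2 MJ/m²

Solar declination: sin δ = sin ε · sin L_s = sin 23.44° × sin 144.5° = 0.23100, so δ = +13.356°.
cos h₀ = −tan(+48.3°) tan(+13.356°) = -0.2665, h₀ = 1.8405 rad.
Bracket: h₀ sin ϕ sin δ + cos ϕ cos δ sin h₀ = 1.8405×0.74664×0.23100 + 0.66523×0.97295×0.96384 = 0.317438 + 0.623831 = 0.941269.
Q̄ = (S_0/π) × [bracket] = (1361/π) × 0.941269 = 407.78 W/m².
Daily total = Q̄ × 24.00 h × 3600 s/h = 407.78 × 24.00 × 3600 / 10⁶ = 35.23 MJ/m².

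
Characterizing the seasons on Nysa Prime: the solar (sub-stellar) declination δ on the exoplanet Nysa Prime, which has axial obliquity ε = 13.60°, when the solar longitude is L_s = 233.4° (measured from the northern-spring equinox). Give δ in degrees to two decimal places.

sin δ = sin ε · sin L_s = sin 13.60° × sin 233.4° = -0.188776.
δ = arcsin(-0.188776) = -10.88°.

δ = -10.88°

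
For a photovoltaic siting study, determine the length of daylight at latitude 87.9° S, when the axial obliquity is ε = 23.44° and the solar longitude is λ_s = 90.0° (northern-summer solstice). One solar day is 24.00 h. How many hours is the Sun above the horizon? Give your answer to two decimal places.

0.00 h

Solar declination: sin δ = sin ε · sin λ_s = sin 23.44° × sin 90.0° = 0.39779, so δ = +23.440°.
cos H₀ = −tan φ · tan δ = 11.8240 ≥ 1, so the Sun never rises (polar night) and H₀ = 0.
Daylight = 2H₀/(2π) × 24.00 h = (0.0000/π) × 24.00 = 0.00 h.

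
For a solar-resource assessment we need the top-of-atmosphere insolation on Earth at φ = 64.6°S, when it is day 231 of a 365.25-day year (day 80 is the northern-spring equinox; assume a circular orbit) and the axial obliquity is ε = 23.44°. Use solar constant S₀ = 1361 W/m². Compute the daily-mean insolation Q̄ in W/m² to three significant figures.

Solar longitude: λ_s = 360° × (231 − 80)/365.25 = 148.830°.
sin δ = sin 23.44° × sin 148.830° = 0.20589, so δ = +11.882°.
cos H₀ = −tan(-64.6°) tan(+11.882°) = 0.4431, H₀ = 1.1117 rad.
Bracket: H₀ sin φ sin δ + cos φ cos δ sin H₀ = 1.1117×-0.90334×0.20589 + 0.42894×0.97858×0.89647 = -0.206764 + 0.376295 = 0.169531.
Q̄ = (S₀/π) × [bracket] = (1361/π) × 0.169531 = 73.44 W/m².

Q̄ ≈ 73.4 W/m²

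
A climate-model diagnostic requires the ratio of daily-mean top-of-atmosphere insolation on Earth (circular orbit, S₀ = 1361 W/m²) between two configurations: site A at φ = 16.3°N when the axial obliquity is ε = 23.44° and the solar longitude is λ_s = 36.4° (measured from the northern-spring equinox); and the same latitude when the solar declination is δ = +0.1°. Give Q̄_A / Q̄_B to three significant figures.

— Configuration A (φ=+16.3°):
Solar declination: sin δ = sin ε · sin λ_s = sin 23.44° × sin 36.4° = 0.23606, so δ = +13.654°.
cos H₀ = −tan(+16.3°) tan(+13.654°) = -0.0710, H₀ = 1.6419 rad.
Bracket: H₀ sin φ sin δ + cos φ cos δ sin H₀ = 1.6419×0.28067×0.23606 + 0.95981×0.97174×0.99747 = 0.108784 + 0.930326 = 1.039110.
Q̄ = (S₀/π) × [bracket] = (1361/π) × 1.039110 = 450.16 W/m².
— Configuration B (φ=+16.3°):
cos H₀ = −tan(+16.3°) tan(+0.100°) = -0.0005, H₀ = 1.5713 rad.
Bracket: H₀ sin φ sin δ + cos φ cos δ sin H₀ = 1.5713×0.28067×0.00175 + 0.95981×1.00000×1.00000 = 0.000772 + 0.959810 = 0.960582.
Q̄ = (S₀/π) × [bracket] = (1361/π) × 0.960582 = 416.14 W/m².
Ratio Q̄_A / Q̄_B = 450.16 / 416.14 = 1.082.

Q̄_A / Q̄_B ≈ 1.08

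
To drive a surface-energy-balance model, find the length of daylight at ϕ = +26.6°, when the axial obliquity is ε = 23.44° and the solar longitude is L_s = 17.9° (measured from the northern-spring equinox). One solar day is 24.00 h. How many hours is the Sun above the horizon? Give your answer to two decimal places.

Solar declination: sin δ = sin ε · sin L_s = sin 23.44° × sin 17.9° = 0.12226, so δ = +7.023°.
cos h₀ = −tan ϕ · tan δ = −tan(+26.6°) × tan(+7.023°) = -0.0617, so h₀ = 1.6325 rad = 93.54°.
Daylight = 2h₀/(2π) × 24.00 h = (1.6325/π) × 24.00 = 12.47 h.

12.47 h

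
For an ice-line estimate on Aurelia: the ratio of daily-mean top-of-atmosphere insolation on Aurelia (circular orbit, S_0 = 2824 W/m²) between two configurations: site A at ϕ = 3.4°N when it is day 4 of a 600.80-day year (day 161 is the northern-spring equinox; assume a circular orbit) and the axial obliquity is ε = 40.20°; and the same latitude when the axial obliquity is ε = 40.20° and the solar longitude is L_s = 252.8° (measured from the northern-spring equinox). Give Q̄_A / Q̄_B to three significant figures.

Q̄_A / Q̄_B ≈ 0.966

— Configuration A (ϕ=+3.4°):
Solar longitude: L_s = 360° × (4 − 161)/600.80 = -94.075°, i.e. -94.075° + 360° = 265.925°.
sin δ = sin 40.20° × sin 265.925° = -0.64383, so δ = -40.078°.
cos h₀ = −tan(+3.4°) tan(-40.078°) = 0.0500, h₀ = 1.5208 rad.
Bracket: h₀ sin ϕ sin δ + cos ϕ cos δ sin h₀ = 1.5208×0.05931×-0.64383 + 0.99824×0.76517×0.99875 = -0.058073 + 0.762869 = 0.704796.
Q̄ = (S_0/π) × [bracket] = (2824/π) × 0.704796 = 633.55 W/m².
— Configuration B (ϕ=+3.4°):
Solar declination: sin δ = sin ε · sin L_s = sin 40.20° × sin 252.8° = -0.61659, so δ = -38.068°.
cos h₀ = −tan(+3.4°) tan(-38.068°) = 0.0465, h₀ = 1.5242 rad.
Bracket: h₀ sin ϕ sin δ + cos ϕ cos δ sin h₀ = 1.5242×0.05931×-0.61659 + 0.99824×0.78728×0.99892 = -0.055740 + 0.785046 = 0.729306.
Q̄ = (S_0/π) × [bracket] = (2824/π) × 0.729306 = 655.58 W/m².
Ratio Q̄_A / Q̄_B = 633.55 / 655.58 = 0.9664.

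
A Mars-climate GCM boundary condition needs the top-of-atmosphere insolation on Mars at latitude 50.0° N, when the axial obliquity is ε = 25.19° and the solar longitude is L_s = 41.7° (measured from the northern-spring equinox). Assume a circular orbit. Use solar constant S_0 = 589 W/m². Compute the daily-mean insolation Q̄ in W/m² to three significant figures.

Q̄ ≈ 187 W/m²

Solar declination: sin δ = sin ε · sin L_s = sin 25.19° × sin 41.7° = 0.28314, so δ = +16.447°.
cos h₀ = −tan(+50.0°) tan(+16.447°) = -0.3518, h₀ = 1.9303 rad.
Bracket: h₀ sin ϕ sin δ + cos ϕ cos δ sin h₀ = 1.9303×0.76604×0.28314 + 0.64279×0.95908×0.93607 = 0.418675 + 0.577075 = 0.995750.
Q̄ = (S_0/π) × [bracket] = (589/π) × 0.995750 = 186.7 W/m².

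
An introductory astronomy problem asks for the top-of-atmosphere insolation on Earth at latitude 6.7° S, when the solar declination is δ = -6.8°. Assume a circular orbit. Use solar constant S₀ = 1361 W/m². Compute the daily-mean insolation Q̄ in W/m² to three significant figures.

cos H₀ = −tan(-6.7°) tan(-6.800°) = -0.0140, H₀ = 1.5848 rad.
Bracket: H₀ sin φ sin δ + cos φ cos δ sin H₀ = 1.5848×-0.11667×-0.11840 + 0.99317×0.99297×0.99990 = 0.021892 + 0.986089 = 1.007981.
Q̄ = (S₀/π) × [bracket] = (1361/π) × 1.007981 = 436.7 W/m².

Q̄ ≈ 437 W/m²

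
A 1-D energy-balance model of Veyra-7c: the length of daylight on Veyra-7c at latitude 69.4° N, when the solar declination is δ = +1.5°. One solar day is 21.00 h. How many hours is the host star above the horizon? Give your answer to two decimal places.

cos H₀ = −tan φ · tan δ = −tan(+69.4°) × tan(+1.500°) = -0.0697, so H₀ = 1.6405 rad = 93.99°.
Daylight = 2H₀/(2π) × 21.00 h = (1.6405/π) × 21.00 = 10.97 h.

10.97 h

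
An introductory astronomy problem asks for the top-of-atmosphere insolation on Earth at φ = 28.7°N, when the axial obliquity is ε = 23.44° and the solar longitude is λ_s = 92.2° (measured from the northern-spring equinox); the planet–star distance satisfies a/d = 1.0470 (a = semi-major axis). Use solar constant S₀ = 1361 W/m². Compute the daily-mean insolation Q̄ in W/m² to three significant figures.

Solar declination: sin δ = sin ε · sin λ_s = sin 23.44° × sin 92.2° = 0.39750, so δ = +23.422°.
cos H₀ = −tan(+28.7°) tan(+23.422°) = -0.2372, H₀ = 1.8102 rad.
Bracket: H₀ sin φ sin δ + cos φ cos δ sin H₀ = 1.8102×0.48022×0.39750 + 0.87715×0.91760×0.97147 = 0.345544 + 0.781910 = 1.127454.
Inverse-square distance factor (a/d)² = 1.0470² = 1.096209.
Q̄ = (S₀/π) × 1.096209 × [bracket] = (1361/π) × 1.096209 × 1.127454 = 535.4 W/m².

Q̄ ≈ 535 W/m²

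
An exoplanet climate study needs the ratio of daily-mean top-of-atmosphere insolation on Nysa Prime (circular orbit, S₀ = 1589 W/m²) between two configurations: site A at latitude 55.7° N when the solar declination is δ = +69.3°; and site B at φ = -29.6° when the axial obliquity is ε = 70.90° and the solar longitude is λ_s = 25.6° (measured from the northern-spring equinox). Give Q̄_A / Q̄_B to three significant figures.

— Configuration A (φ=+55.7°):
cos H₀ = −tan(+55.7°) tan(+69.300°) = -3.8795 ≤ −1 ⇒ polar day, H₀ = π.
Bracket: H₀ sin φ sin δ + cos φ cos δ sin H₀ = 3.1416×0.82610×0.93544 + 0.56353×0.35347×0.00000 = 2.427725 + 0.000000 = 2.427725.
Q̄ = (S₀/π) × [bracket] = (1589/π) × 2.427725 = 1227.9 W/m².
— Configuration B (φ=-29.6°):
Solar declination: sin δ = sin ε · sin λ_s = sin 70.90° × sin 25.6° = 0.40830, so δ = +24.098°.
cos H₀ = −tan(-29.6°) tan(+24.098°) = 0.2541, H₀ = 1.3139 rad.
Bracket: H₀ sin φ sin δ + cos φ cos δ sin H₀ = 1.3139×-0.49394×0.40830 + 0.86949×0.91285×0.96718 = -0.264982 + 0.767664 = 0.502682.
Q̄ = (S₀/π) × [bracket] = (1589/π) × 0.502682 = 254.25 W/m².
Ratio Q̄_A / Q̄_B = 1227.9 / 254.25 = 4.829.

Q̄_A / Q̄_B ≈ 4.83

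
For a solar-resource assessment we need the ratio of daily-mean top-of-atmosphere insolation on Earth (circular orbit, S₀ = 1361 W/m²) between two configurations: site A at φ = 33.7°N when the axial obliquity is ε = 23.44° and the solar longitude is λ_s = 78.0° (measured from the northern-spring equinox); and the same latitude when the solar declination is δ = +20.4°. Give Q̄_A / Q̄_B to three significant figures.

Q̄_A / Q̄_B ≈ 1.03

— Configuration A (φ=+33.7°):
Solar declination: sin δ = sin ε · sin λ_s = sin 23.44° × sin 78.0° = 0.38910, so δ = +22.898°.
cos H₀ = −tan(+33.7°) tan(+22.898°) = -0.2817, H₀ = 1.8564 rad.
Bracket: H₀ sin φ sin δ + cos φ cos δ sin H₀ = 1.8564×0.55484×0.38910 + 0.83195×0.92120×0.95950 = 0.400775 + 0.735353 = 1.136128.
Q̄ = (S₀/π) × [bracket] = (1361/π) × 1.136128 = 492.19 W/m².
— Configuration B (φ=+33.7°):
cos H₀ = −tan(+33.7°) tan(+20.400°) = -0.2480, H₀ = 1.8214 rad.
Bracket: H₀ sin φ sin δ + cos φ cos δ sin H₀ = 1.8214×0.55484×0.34857 + 0.83195×0.93728×0.96875 = 0.352260 + 0.755402 = 1.107662.
Q̄ = (S₀/π) × [bracket] = (1361/π) × 1.107662 = 479.86 W/m².
Ratio Q̄_A / Q̄_B = 492.19 / 479.86 = 1.026.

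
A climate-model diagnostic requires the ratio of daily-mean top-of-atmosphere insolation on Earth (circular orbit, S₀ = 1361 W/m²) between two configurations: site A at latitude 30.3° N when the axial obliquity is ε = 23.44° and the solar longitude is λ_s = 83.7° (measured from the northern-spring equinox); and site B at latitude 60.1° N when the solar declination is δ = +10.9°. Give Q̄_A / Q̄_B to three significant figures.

— Configuration A (φ=+30.3°):
Solar declination: sin δ = sin ε · sin λ_s = sin 23.44° × sin 83.7° = 0.39539, so δ = +23.290°.
cos H₀ = −tan(+30.3°) tan(+23.290°) = -0.2515, H₀ = 1.8251 rad.
Bracket: H₀ sin φ sin δ + cos φ cos δ sin H₀ = 1.8251×0.50453×0.39539 + 0.86340×0.91851×0.96785 = 0.364082 + 0.767545 = 1.131627.
Q̄ = (S₀/π) × [bracket] = (1361/π) × 1.131627 = 490.24 W/m².
— Configuration B (φ=+60.1°):
cos H₀ = −tan(+60.1°) tan(+10.900°) = -0.3349, H₀ = 1.9123 rad.
Bracket: H₀ sin φ sin δ + cos φ cos δ sin H₀ = 1.9123×0.86690×0.18910 + 0.49849×0.98196×0.94226 = 0.313485 + 0.461234 = 0.774719.
Q̄ = (S₀/π) × [bracket] = (1361/π) × 0.774719 = 335.62 W/m².
Ratio Q̄_A / Q̄_B = 490.24 / 335.62 = 1.461.

Q̄_A / Q̄_B ≈ 1.46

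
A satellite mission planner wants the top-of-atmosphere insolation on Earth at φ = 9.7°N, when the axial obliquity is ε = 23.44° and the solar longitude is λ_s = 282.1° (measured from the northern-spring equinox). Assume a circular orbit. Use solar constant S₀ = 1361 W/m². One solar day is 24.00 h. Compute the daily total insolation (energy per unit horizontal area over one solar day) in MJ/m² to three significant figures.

30.2 MJ/m²

Solar declination: sin δ = sin ε · sin λ_s = sin 23.44° × sin 282.1° = -0.38895, so δ = -22.889°.
cos H₀ = −tan(+9.7°) tan(-22.889°) = 0.0722, H₀ = 1.4986 rad.
Bracket: H₀ sin φ sin δ + cos φ cos δ sin H₀ = 1.4986×0.16849×-0.38895 + 0.98570×0.92126×0.99739 = -0.098210 + 0.905716 = 0.807506.
Q̄ = (S₀/π) × [bracket] = (1361/π) × 0.807506 = 349.83 W/m².
Daily total = Q̄ × 24.00 h × 3600 s/h = 349.83 × 24.00 × 3600 / 10⁶ = 30.23 MJ/m².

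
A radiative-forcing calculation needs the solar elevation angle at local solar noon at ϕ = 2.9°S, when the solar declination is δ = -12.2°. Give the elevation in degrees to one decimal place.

At local noon the hour angle is zero, so the zenith angle equals |ϕ − δ| = |-2.9° − (-12.200°)| = 9.300°.
Elevation = 90° − 9.300° = 80.7°.

80.7°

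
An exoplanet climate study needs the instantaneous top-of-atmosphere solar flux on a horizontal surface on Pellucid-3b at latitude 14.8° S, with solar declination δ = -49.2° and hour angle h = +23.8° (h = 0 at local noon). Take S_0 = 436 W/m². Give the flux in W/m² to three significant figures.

cos θ_z = sin ϕ sin δ + cos ϕ cos δ cos h = 0.193371 + 0.578019 = 0.771390.
Flux = S_0 · cos θ_z = 436 × 0.771390 = 336.3 W/m².

336 W/m²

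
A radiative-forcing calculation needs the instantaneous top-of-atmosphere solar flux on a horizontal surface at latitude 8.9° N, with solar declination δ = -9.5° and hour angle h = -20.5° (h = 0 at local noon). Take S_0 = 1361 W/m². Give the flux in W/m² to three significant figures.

1.21e+03 W/m²

cos θ_z = sin ϕ sin δ + cos ϕ cos δ cos h = -0.025535 + 0.912703 = 0.887168.
Flux = S_0 · cos θ_z = 1361 × 0.887168 = 1207 W/m².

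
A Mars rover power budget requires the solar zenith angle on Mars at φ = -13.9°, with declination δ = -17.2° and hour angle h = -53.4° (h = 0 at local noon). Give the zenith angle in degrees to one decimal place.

θ_z = 51.4°

cos θ_z = sin φ sin δ + cos φ cos δ cos h = 0.071037 + 0.552882 = 0.623919.
θ_z = arccos(0.623919) = 51.4°.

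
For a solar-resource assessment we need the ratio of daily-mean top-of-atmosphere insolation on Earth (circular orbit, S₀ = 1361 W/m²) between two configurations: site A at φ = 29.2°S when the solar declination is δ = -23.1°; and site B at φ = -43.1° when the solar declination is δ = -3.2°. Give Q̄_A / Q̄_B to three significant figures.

Q̄_A / Q̄_B ≈ 1.43

— Configuration A (φ=-29.2°):
cos H₀ = −tan(-29.2°) tan(-23.100°) = -0.2384, H₀ = 1.8115 rad.
Bracket: H₀ sin φ sin δ + cos φ cos δ sin H₀ = 1.8115×-0.48786×-0.39234 + 0.87292×0.91982×0.97117 = 0.346734 + 0.779781 = 1.126515.
Q̄ = (S₀/π) × [bracket] = (1361/π) × 1.126515 = 488.03 W/m².
— Configuration B (φ=-43.1°):
cos H₀ = −tan(-43.1°) tan(-3.200°) = -0.0523, H₀ = 1.6231 rad.
Bracket: H₀ sin φ sin δ + cos φ cos δ sin H₀ = 1.6231×-0.68327×-0.05582 + 0.73016×0.99844×0.99863 = 0.061905 + 0.728022 = 0.789927.
Q̄ = (S₀/π) × [bracket] = (1361/π) × 0.789927 = 342.21 W/m².
Ratio Q̄_A / Q̄_B = 488.03 / 342.21 = 1.426.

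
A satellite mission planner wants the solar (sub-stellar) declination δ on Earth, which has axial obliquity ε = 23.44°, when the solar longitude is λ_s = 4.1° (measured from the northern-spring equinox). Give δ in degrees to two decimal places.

δ = +1.63°

sin δ = sin ε · sin λ_s = sin 23.44° × sin 4.1° = 0.028441.
δ = arcsin(0.028441) = +1.63°.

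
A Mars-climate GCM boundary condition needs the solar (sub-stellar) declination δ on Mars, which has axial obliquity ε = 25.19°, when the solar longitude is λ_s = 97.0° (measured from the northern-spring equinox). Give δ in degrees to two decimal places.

δ = +24.99°

sin δ = sin ε · sin λ_s = sin 25.19° × sin 97.0° = 0.422449.
δ = arcsin(0.422449) = +24.99°.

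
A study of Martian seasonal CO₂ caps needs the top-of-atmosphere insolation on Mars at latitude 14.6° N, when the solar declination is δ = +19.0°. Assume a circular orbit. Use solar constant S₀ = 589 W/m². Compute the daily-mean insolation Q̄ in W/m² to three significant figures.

cos H₀ = −tan(+14.6°) tan(+19.000°) = -0.0897, H₀ = 1.6606 rad.
Bracket: H₀ sin φ sin δ + cos φ cos δ sin H₀ = 1.6606×0.25207×0.32557 + 0.96771×0.94552×0.99597 = 0.136280 + 0.911302 = 1.047582.
Q̄ = (S₀/π) × [bracket] = (589/π) × 1.047582 = 196.4 W/m².

Q̄ ≈ 196 W/m²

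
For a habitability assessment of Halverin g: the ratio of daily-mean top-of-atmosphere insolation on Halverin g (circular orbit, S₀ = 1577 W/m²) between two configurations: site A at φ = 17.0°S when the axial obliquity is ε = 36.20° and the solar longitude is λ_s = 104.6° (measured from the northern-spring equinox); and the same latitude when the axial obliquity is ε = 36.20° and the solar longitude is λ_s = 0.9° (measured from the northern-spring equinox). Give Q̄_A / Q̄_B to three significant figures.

— Configuration A (φ=-17.0°):
Solar declination: sin δ = sin ε · sin λ_s = sin 36.20° × sin 104.6° = 0.57153, so δ = +34.857°.
cos H₀ = −tan(-17.0°) tan(+34.857°) = 0.2129, H₀ = 1.3562 rad.
Bracket: H₀ sin φ sin δ + cos φ cos δ sin H₀ = 1.3562×-0.29237×0.57153 + 0.95630×0.82058×0.97706 = -0.226619 + 0.766719 = 0.540100.
Q̄ = (S₀/π) × [bracket] = (1577/π) × 0.540100 = 271.12 W/m².
— Configuration B (φ=-17.0°):
Solar declination: sin δ = sin ε · sin λ_s = sin 36.20° × sin 0.9° = 0.00928, so δ = +0.532°.
cos H₀ = −tan(-17.0°) tan(+0.532°) = 0.0028, H₀ = 1.5680 rad.
Bracket: H₀ sin φ sin δ + cos φ cos δ sin H₀ = 1.5680×-0.29237×0.00928 + 0.95630×0.99996×1.00000 = -0.004254 + 0.956262 = 0.952008.
Q̄ = (S₀/π) × [bracket] = (1577/π) × 0.952008 = 477.88 W/m².
Ratio Q̄_A / Q̄_B = 271.12 / 477.88 = 0.5673.

Q̄_A / Q̄_B ≈ 0.567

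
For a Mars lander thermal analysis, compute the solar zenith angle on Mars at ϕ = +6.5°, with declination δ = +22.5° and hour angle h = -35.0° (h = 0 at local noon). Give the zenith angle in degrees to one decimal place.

cos θ_z = sin ϕ sin δ + cos ϕ cos δ cos h = 0.043321 + 0.751933 = 0.795254.
θ_z = arccos(0.795254) = 37.3°.

θ_z = 37.3°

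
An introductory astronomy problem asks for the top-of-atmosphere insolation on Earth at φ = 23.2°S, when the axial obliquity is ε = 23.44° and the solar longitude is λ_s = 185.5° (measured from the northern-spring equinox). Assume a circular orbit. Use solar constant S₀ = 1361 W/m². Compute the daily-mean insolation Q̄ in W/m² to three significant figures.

Q̄ ≈ 408 W/m²

Solar declination: sin δ = sin ε · sin λ_s = sin 23.44° × sin 185.5° = -0.03813, so δ = -2.185°.
cos H₀ = −tan(-23.2°) tan(-2.185°) = -0.0164, H₀ = 1.5871 rad.
Bracket: H₀ sin φ sin δ + cos φ cos δ sin H₀ = 1.5871×-0.39394×-0.03813 + 0.91914×0.99927×0.99987 = 0.023840 + 0.918350 = 0.942190.
Q̄ = (S₀/π) × [bracket] = (1361/π) × 0.942190 = 408.2 W/m².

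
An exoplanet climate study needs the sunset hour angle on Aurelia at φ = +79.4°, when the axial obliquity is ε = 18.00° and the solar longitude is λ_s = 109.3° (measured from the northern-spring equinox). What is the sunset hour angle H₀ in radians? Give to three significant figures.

Solar declination: sin δ = sin ε · sin λ_s = sin 18.00° × sin 109.3° = 0.29165, so δ = +16.957°.
Sunrise equation: cos H₀ = −tan φ · tan δ = -1.6293 ≤ −1, so the host star never sets (polar day) and H₀ = π.

H₀ = 3.14 rad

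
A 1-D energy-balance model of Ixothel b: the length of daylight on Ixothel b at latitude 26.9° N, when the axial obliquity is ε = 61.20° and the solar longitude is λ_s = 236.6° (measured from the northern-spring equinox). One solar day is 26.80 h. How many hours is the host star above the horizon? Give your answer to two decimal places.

8.49 h

Solar declination: sin δ = sin ε · sin λ_s = sin 61.20° × sin 236.6° = -0.73158, so δ = -47.019°.
cos H₀ = −tan φ · tan δ = −tan(+26.9°) × tan(-47.019°) = 0.5444, so H₀ = 0.9951 rad = 57.02°.
Daylight = 2H₀/(2π) × 26.80 h = (0.9951/π) × 26.80 = 8.49 h.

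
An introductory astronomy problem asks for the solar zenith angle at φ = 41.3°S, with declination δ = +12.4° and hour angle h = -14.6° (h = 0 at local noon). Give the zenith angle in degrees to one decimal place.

cos θ_z = sin φ sin δ + cos φ cos δ cos h = -0.141726 + 0.710046 = 0.568320.
θ_z = arccos(0.568320) = 55.4°.

θ_z = 55.4°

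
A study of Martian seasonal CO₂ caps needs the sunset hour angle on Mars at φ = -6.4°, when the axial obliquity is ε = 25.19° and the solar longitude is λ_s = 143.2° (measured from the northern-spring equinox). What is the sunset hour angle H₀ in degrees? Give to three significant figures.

H₀ = 88.3°

Solar declination: sin δ = sin ε · sin λ_s = sin 25.19° × sin 143.2° = 0.25496, so δ = +14.771°.
cos H₀ = −tan φ · tan δ = −tan(-6.4°) × tan(+14.771°) = 0.0296, so H₀ = 1.5412 rad = 88.31°.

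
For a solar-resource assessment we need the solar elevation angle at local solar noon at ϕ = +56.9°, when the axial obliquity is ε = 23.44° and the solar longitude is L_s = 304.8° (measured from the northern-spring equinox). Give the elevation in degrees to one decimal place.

14.0°

Solar declination: sin δ = sin ε · sin L_s = sin 23.44° × sin 304.8° = -0.32664, so δ = -19.065°.
At local noon the hour angle is zero, so the zenith angle equals |ϕ − δ| = |+56.9° − (-19.065°)| = 75.965°.
Elevation = 90° − 75.965° = 14.0°.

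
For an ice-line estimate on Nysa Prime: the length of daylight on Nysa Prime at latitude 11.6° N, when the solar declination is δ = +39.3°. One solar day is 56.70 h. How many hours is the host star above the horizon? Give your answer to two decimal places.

31.40 h

cos h₀ = −tan ϕ · tan δ = −tan(+11.6°) × tan(+39.300°) = -0.1680, so h₀ = 1.7396 rad = 99.67°.
Daylight = 2h₀/(2π) × 56.70 h = (1.7396/π) × 56.70 = 31.40 h.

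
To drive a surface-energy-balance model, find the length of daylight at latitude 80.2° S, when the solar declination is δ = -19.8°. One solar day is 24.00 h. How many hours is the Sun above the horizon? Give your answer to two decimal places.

24.00 h

Sunrise equation: cos h₀ = −tan ϕ · tan δ = -2.0843 ≤ −1, so the Sun never sets (polar day) and h₀ = π.
Daylight = 2h₀/(2π) × 24.00 h = (3.1416/π) × 24.00 = 24.00 h.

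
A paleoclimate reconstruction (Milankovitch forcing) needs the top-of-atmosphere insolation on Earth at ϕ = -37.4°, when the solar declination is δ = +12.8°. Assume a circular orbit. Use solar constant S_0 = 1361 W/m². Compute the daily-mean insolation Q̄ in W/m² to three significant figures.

cos h₀ = −tan(-37.4°) tan(+12.800°) = 0.1737, h₀ = 1.3962 rad.
Bracket: h₀ sin ϕ sin δ + cos ϕ cos δ sin h₀ = 1.3962×-0.60738×0.22155 + 0.79441×0.97515×0.98480 = -0.187880 + 0.762894 = 0.575014.
Q̄ = (S_0/π) × [bracket] = (1361/π) × 0.575014 = 249.1 W/m².

Q̄ ≈ 249 W/m²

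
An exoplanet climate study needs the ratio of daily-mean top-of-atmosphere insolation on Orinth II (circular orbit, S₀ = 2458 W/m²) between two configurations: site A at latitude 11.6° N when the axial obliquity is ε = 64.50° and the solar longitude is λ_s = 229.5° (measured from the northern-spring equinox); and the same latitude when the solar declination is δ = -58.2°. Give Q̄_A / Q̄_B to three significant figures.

— Configuration A (φ=+11.6°):
Solar declination: sin δ = sin ε · sin λ_s = sin 64.50° × sin 229.5° = -0.68633, so δ = -43.340°.
cos H₀ = −tan(+11.6°) tan(-43.340°) = 0.1937, H₀ = 1.3759 rad.
Bracket: H₀ sin φ sin δ + cos φ cos δ sin H₀ = 1.3759×0.20108×-0.68633 + 0.97958×0.72729×0.98106 = -0.189884 + 0.698945 = 0.509061.
Q̄ = (S₀/π) × [bracket] = (2458/π) × 0.509061 = 398.29 W/m².
— Configuration B (φ=+11.6°):
cos H₀ = −tan(+11.6°) tan(-58.200°) = 0.3311, H₀ = 1.2334 rad.
Bracket: H₀ sin φ sin δ + cos φ cos δ sin H₀ = 1.2334×0.20108×-0.84989 + 0.97958×0.52696×0.94361 = -0.210783 + 0.487091 = 0.276308.
Q̄ = (S₀/π) × [bracket] = (2458/π) × 0.276308 = 216.18 W/m².
Ratio Q̄_A / Q̄_B = 398.29 / 216.18 = 1.842.

Q̄_A / Q̄_B ≈ 1.84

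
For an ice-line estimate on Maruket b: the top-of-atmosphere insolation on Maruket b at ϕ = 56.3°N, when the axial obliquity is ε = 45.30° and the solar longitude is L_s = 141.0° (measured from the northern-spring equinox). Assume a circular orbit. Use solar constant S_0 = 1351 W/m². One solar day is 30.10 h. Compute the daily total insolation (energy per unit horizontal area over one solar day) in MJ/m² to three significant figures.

Solar declination: sin δ = sin ε · sin L_s = sin 45.30° × sin 141.0° = 0.44732, so δ = +26.572°.
cos h₀ = −tan(+56.3°) tan(+26.572°) = -0.7499, h₀ = 2.4188 rad.
Bracket: h₀ sin ϕ sin δ + cos ϕ cos δ sin h₀ = 2.4188×0.83195×0.44732 + 0.55484×0.89437×0.66150 = 0.900151 + 0.328258 = 1.228409.
Q̄ = (S_0/π) × [bracket] = (1351/π) × 1.228409 = 528.26 W/m².
Daily total = Q̄ × 30.10 h × 3600 s/h = 528.26 × 30.10 × 3600 / 10⁶ = 57.24 MJ/m².

57.2 MJ/m²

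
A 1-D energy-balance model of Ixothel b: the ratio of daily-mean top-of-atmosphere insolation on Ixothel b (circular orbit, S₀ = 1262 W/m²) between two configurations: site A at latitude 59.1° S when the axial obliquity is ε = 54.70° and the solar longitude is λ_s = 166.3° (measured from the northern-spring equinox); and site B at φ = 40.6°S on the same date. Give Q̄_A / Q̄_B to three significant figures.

— Configuration A (φ=-59.1°):
Solar declination: sin δ = sin ε · sin λ_s = sin 54.70° × sin 166.3° = 0.19329, so δ = +11.145°.
cos H₀ = −tan(-59.1°) tan(+11.145°) = 0.3292, H₀ = 1.2354 rad.
Bracket: H₀ sin φ sin δ + cos φ cos δ sin H₀ = 1.2354×-0.85806×0.19329 + 0.51354×0.98114×0.94427 = -0.204897 + 0.475775 = 0.270878.
Q̄ = (S₀/π) × [bracket] = (1262/π) × 0.270878 = 108.81 W/m².
— Configuration B (φ=-40.6°):
cos H₀ = −tan(-40.6°) tan(+11.145°) = 0.1689, H₀ = 1.4011 rad.
Bracket: H₀ sin φ sin δ + cos φ cos δ sin H₀ = 1.4011×-0.65077×0.19329 + 0.75927×0.98114×0.98564 = -0.176241 + 0.734253 = 0.558012.
Q̄ = (S₀/π) × [bracket] = (1262/π) × 0.558012 = 224.16 W/m².
Ratio Q̄_A / Q̄_B = 108.81 / 224.16 = 0.4854.

Q̄_A / Q̄_B ≈ 0.485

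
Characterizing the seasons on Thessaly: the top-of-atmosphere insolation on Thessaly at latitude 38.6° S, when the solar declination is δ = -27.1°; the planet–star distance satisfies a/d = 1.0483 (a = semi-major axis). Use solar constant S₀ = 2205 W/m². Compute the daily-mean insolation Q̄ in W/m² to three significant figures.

cos H₀ = −tan(-38.6°) tan(-27.100°) = -0.4085, H₀ = 1.9916 rad.
Bracket: H₀ sin φ sin δ + cos φ cos δ sin H₀ = 1.9916×-0.62388×-0.45554 + 0.78152×0.89021×0.91276 = 0.566017 + 0.635023 = 1.201040.
Inverse-square distance factor (a/d)² = 1.0483² = 1.098933.
Q̄ = (S₀/π) × 1.098933 × [bracket] = (2205/π) × 1.098933 × 1.201040 = 926.4 W/m².

Q̄ ≈ 926 W/m²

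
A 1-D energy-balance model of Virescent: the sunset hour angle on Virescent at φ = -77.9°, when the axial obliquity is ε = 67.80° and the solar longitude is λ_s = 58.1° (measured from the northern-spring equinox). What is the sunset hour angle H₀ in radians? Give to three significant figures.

H₀ = 0.00 rad

Solar declination: sin δ = sin ε · sin λ_s = sin 67.80° × sin 58.1° = 0.78604, so δ = +51.817°.
cos H₀ = −tan φ · tan δ = 5.9312 ≥ 1, so the host star never rises (polar night) and H₀ = 0.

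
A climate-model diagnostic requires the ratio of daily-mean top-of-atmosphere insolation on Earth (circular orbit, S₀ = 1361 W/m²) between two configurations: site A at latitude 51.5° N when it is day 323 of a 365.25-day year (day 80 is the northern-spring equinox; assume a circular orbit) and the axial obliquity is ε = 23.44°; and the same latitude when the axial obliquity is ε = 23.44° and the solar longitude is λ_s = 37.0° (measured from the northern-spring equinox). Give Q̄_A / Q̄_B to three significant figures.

Q̄_A / Q̄_B ≈ 0.244

— Configuration A (φ=+51.5°):
Solar longitude: λ_s = 360° × (323 − 80)/365.25 = 239.507°.
sin δ = sin 23.44° × sin 239.507° = -0.34277, so δ = -20.046°.
cos H₀ = −tan(+51.5°) tan(-20.046°) = 0.4587, H₀ = 1.0943 rad.
Bracket: H₀ sin φ sin δ + cos φ cos δ sin H₀ = 1.0943×0.78261×-0.34277 + 0.62251×0.93942×0.88858 = -0.293552 + 0.519640 = 0.226088.
Q̄ = (S₀/π) × [bracket] = (1361/π) × 0.226088 = 97.946 W/m².
— Configuration B (φ=+51.5°):
Solar declination: sin δ = sin ε · sin λ_s = sin 23.44° × sin 37.0° = 0.23940, so δ = +13.851°.
cos H₀ = −tan(+51.5°) tan(+13.851°) = -0.3100, H₀ = 1.8860 rad.
Bracket: H₀ sin φ sin δ + cos φ cos δ sin H₀ = 1.8860×0.78261×0.23940 + 0.62251×0.97092×0.95074 = 0.353355 + 0.574634 = 0.927989.
Q̄ = (S₀/π) × [bracket] = (1361/π) × 0.927989 = 402.02 W/m².
Ratio Q̄_A / Q̄_B = 97.946 / 402.02 = 0.2436.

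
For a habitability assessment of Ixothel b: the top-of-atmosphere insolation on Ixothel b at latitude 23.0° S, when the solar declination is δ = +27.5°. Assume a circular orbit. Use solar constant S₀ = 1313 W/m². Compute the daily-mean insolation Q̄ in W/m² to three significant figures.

Q̄ ≈ 231 W/m²

cos H₀ = −tan(-23.0°) tan(+27.500°) = 0.2210, H₀ = 1.3480 rad.
Bracket: H₀ sin φ sin δ + cos φ cos δ sin H₀ = 1.3480×-0.39073×0.46175 + 0.92050×0.88701×0.97528 = -0.243206 + 0.796309 = 0.553103.
Q̄ = (S₀/π) × [bracket] = (1313/π) × 0.553103 = 231.2 W/m².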